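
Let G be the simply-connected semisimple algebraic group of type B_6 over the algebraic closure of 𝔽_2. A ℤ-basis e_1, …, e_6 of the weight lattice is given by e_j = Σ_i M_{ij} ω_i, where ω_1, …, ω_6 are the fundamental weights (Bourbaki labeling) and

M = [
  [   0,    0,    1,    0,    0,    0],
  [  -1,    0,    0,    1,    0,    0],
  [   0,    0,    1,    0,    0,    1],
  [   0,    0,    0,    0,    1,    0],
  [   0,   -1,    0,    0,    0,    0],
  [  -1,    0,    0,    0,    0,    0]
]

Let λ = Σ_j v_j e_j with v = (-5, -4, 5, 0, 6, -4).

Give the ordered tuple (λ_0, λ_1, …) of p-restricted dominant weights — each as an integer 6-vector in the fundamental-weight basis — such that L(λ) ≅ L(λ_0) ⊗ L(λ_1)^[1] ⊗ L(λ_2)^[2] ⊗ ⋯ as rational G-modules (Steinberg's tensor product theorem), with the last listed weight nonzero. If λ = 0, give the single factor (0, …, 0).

Change of basis e → ω: c = M·v where v = (-5, -4, 5, 0, 6, -4):
  c_1 = (0)·(-5) + (0)·(-4) + 1·5 + 0·0 + 0·6 + (0)·(-4) = 5
  c_2 = (-1)·(-5) + (0)·(-4) + 0·5 + 1·0 + 0·6 + (0)·(-4) = 5
  c_3 = (0)·(-5) + (0)·(-4) + 1·5 + 0·0 + 0·6 + (1)·(-4) = 1
  c_4 = (0)·(-5) + (0)·(-4) + 0·5 + 0·0 + 1·6 + (0)·(-4) = 6
  c_5 = (0)·(-5) + (-1)·(-4) + 0·5 + 0·0 + 0·6 + (0)·(-4) = 4
  c_6 = (-1)·(-5) + (0)·(-4) + 0·5 + 0·0 + 0·6 + (0)·(-4) = 5
Writing each c_i in base p = 2:
  c_1 = 5 = 1·2^0 + 0·2^1 + 1·2^2
  c_2 = 5 = 1·2^0 + 0·2^1 + 1·2^2
  c_3 = 1 = 1·2^0
  c_4 = 6 = 0·2^0 + 1·2^1 + 1·2^2
  c_5 = 4 = 0·2^0 + 0·2^1 + 1·2^2
  c_6 = 5 = 1·2^0 + 0·2^1 + 1·2^2
λ_0 = (1, 1, 1, 0, 0, 1)
λ_1 = (0, 0, 0, 1, 0, 0)
λ_2 = (1, 1, 0, 1, 1, 1)

((1, 1, 1, 0, 0, 1), (0, 0, 0, 1, 0, 0), (1, 1, 0, 1, 1, 1))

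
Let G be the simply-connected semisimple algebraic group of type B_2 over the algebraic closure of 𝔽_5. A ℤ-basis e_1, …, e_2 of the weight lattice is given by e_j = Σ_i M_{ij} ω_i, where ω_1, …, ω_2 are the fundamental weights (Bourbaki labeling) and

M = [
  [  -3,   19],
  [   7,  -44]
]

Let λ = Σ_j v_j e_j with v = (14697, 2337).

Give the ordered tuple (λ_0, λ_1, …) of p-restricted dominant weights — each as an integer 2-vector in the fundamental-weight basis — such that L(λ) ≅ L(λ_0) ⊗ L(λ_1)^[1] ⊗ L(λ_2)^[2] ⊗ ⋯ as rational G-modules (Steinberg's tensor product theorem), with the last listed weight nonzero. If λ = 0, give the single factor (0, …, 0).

((2, 1), (2, 0), (2, 2), (2, 0))

Compute c_i = Σ_j M_{ij} v_j with v = (14697, 2337):
  c_1 = -3*14697 + 19*2337 = 312
  c_2 = 7*14697 + -44*2337 = 51
p = 5; digits c_i = Σ_j d_{ij}·5^j, 0 ≤ d_{ij} < 5:
  c_1 = 312 = 2·5^0 + 2·5^1 + 2·5^2 + 2·5^3
  c_2 = 51 = 1·5^0 + 0·5^1 + 2·5^2
λ_0 = (2, 1)
λ_1 = (2, 0)
λ_2 = (2, 2)
λ_3 = (2, 0)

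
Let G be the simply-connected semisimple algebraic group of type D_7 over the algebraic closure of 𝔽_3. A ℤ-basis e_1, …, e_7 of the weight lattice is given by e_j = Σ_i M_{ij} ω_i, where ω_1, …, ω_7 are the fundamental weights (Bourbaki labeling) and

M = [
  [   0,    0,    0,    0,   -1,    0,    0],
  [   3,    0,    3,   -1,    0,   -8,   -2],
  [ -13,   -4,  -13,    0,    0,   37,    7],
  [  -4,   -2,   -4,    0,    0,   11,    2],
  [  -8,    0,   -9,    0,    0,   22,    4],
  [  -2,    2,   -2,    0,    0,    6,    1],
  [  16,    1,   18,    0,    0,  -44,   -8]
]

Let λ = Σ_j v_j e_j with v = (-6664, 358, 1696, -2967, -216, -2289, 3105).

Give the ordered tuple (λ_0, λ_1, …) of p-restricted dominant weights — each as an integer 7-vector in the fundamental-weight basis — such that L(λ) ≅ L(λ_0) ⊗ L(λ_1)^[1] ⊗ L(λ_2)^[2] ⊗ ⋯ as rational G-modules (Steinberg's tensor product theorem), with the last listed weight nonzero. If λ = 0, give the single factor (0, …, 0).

Change of basis e → ω: c = M·v where v = (-6664, 358, 1696, -2967, -216, -2289, 3105):
  c_1 = (0)·(-6664) + 0·358 + 0·1696 + (0)·(-2967) + (-1)·(-216) + (0)·(-2289) + 0·3105 = 216
  c_2 = (3)·(-6664) + 0·358 + 3·1696 + (-1)·(-2967) + (0)·(-216) + (-8)·(-2289) + (-2)·(3105) = 165
  c_3 = (-13)·(-6664) + (-4)·(358) + (-13)·(1696) + (0)·(-2967) + (0)·(-216) + (37)·(-2289) + 7·3105 = 194
  c_4 = (-4)·(-6664) + (-2)·(358) + (-4)·(1696) + (0)·(-2967) + (0)·(-216) + (11)·(-2289) + 2·3105 = 187
  c_5 = (-8)·(-6664) + 0·358 + (-9)·(1696) + (0)·(-2967) + (0)·(-216) + (22)·(-2289) + 4·3105 = 110
  c_6 = (-2)·(-6664) + 2·358 + (-2)·(1696) + (0)·(-2967) + (0)·(-216) + (6)·(-2289) + 1·3105 = 23
  c_7 = (16)·(-6664) + 1·358 + 18·1696 + (0)·(-2967) + (0)·(-216) + (-44)·(-2289) + (-8)·(3105) = 138
Base-3 expansion of each c_i:
  c_1 = 216 = 0·3^0 + 0·3^1 + 0·3^2 + 2·3^3 + 2·3^4
  c_2 = 165 = 0·3^0 + 1·3^1 + 0·3^2 + 0·3^3 + 2·3^4
  c_3 = 194 = 2·3^0 + 1·3^1 + 0·3^2 + 1·3^3 + 2·3^4
  c_4 = 187 = 1·3^0 + 2·3^1 + 2·3^2 + 0·3^3 + 2·3^4
  c_5 = 110 = 2·3^0 + 0·3^1 + 0·3^2 + 1·3^3 + 1·3^4
  c_6 = 23 = 2·3^0 + 1·3^1 + 2·3^2
  c_7 = 138 = 0·3^0 + 1·3^1 + 0·3^2 + 2·3^3 + 1·3^4
Factor λ_0 = (0, 0, 2, 1, 2, 2, 0)
Factor λ_1 = (0, 1, 1, 2, 0, 1, 1)
Factor λ_2 = (0, 0, 0, 2, 0, 2, 0)
Factor λ_3 = (2, 0, 1, 0, 1, 0, 2)
Factor λ_4 = (2, 2, 2, 2, 1, 0, 1)

((0, 0, 2, 1, 2, 2, 0), (0, 1, 1, 2, 0, 1, 1), (0, 0, 0, 2, 0, 2, 0), (2, 0, 1, 0, 1, 0, 2), (2, 2, 2, 2, 1, 0, 1))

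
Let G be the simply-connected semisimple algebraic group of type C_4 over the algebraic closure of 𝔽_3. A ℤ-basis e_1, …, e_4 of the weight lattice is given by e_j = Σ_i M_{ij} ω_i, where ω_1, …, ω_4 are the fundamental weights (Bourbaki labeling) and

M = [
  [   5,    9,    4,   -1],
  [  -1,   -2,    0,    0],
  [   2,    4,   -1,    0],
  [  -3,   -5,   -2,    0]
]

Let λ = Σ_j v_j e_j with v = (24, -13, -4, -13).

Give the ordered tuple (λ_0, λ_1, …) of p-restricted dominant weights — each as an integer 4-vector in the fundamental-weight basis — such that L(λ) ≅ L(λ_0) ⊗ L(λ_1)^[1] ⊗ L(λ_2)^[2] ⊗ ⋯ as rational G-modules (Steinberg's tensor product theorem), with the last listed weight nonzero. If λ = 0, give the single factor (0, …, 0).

ω-coordinates c = M·v, v = (24, -13, -4, -13):
  c_1 = (5)·(24) + (9)·(-13) + (4)·(-4) + (-1)·(-13) = 0
  c_2 = (-1)·(24) + (-2)·(-13) + (0)·(-4) + (0)·(-13) = 2
  c_3 = (2)·(24) + (4)·(-13) + (-1)·(-4) + (0)·(-13) = 0
  c_4 = (-3)·(24) + (-5)·(-13) + (-2)·(-4) + (0)·(-13) = 1
Writing each c_i in base p = 3:
  c_1 = 0
  c_2 = 2 = 2·3^0
  c_3 = 0
  c_4 = 1 = 1·3^0
Factor λ_0 = (0, 2, 0, 1)

((0, 2, 0, 1),)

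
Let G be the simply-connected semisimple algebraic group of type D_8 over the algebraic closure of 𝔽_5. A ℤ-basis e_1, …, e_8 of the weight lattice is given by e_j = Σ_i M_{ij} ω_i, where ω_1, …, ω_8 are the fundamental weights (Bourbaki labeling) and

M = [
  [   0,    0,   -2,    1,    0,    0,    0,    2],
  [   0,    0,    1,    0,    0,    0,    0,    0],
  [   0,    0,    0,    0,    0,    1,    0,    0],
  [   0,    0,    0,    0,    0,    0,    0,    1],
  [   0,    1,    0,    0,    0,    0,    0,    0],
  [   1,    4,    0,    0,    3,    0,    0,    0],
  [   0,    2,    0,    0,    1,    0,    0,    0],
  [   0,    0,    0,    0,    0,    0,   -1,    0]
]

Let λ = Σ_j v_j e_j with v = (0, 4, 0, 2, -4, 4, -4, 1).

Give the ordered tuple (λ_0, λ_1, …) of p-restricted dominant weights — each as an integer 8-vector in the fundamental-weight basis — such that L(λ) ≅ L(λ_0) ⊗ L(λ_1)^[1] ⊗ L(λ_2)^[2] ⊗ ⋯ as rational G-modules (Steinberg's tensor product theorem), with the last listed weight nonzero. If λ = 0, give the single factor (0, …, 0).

((4, 0, 4, 1, 4, 4, 4, 4),)

Compute c_i = Σ_j M_{ij} v_j with v = (0, 4, 0, 2, -4, 4, -4, 1):
  c_1 = 0*0 + 0*4 + -2*0 + 1*2 + 0*-4 + 0*4 + 0*-4 + 2*1 = 4
  c_2 = 0*0 + 0*4 + 1*0 + 0*2 + 0*-4 + 0*4 + 0*-4 + 0*1 = 0
  c_3 = 0*0 + 0*4 + 0*0 + 0*2 + 0*-4 + 1*4 + 0*-4 + 0*1 = 4
  c_4 = 0*0 + 0*4 + 0*0 + 0*2 + 0*-4 + 0*4 + 0*-4 + 1*1 = 1
  c_5 = 0*0 + 1*4 + 0*0 + 0*2 + 0*-4 + 0*4 + 0*-4 + 0*1 = 4
  c_6 = 1*0 + 4*4 + 0*0 + 0*2 + 3*-4 + 0*4 + 0*-4 + 0*1 = 4
  c_7 = 0*0 + 2*4 + 0*0 + 0*2 + 1*-4 + 0*4 + 0*-4 + 0*1 = 4
  c_8 = 0*0 + 0*4 + 0*0 + 0*2 + 0*-4 + 0*4 + -1*-4 + 0*1 = 4
Writing each c_i in base p = 5:
  c_1 = 4 = 4·5^0
  c_2 = 0
  c_3 = 4 = 4·5^0
  c_4 = 1 = 1·5^0
  c_5 = 4 = 4·5^0
  c_6 = 4 = 4·5^0
  c_7 = 4 = 4·5^0
  c_8 = 4 = 4·5^0
Factor λ_0 = (4, 0, 4, 1, 4, 4, 4, 4)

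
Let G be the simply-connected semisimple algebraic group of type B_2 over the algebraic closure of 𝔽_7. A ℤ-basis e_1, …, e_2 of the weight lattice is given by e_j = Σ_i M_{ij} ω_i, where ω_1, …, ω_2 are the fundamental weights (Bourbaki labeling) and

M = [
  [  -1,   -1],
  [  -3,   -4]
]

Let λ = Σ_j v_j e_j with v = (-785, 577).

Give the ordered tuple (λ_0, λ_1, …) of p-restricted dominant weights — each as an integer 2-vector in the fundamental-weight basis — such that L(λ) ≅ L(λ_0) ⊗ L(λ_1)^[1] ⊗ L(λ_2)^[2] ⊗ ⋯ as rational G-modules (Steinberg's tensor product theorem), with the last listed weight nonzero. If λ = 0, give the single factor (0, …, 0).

In the fundamental-weight basis, λ has coordinates c = M·v (v = (-785, 577)):
  c_1 = (-1)·(-785) + (-1)·(577) = 208
  c_2 = (-3)·(-785) + (-4)·(577) = 47
Base-7 expansion of each c_i:
  c_1 = 208 = 5·7^0 + 1·7^1 + 4·7^2
  c_2 = 47 = 5·7^0 + 6·7^1
λ_0 = (5, 5)
λ_1 = (1, 6)
λ_2 = (4, 0)

((5, 5), (1, 6), (4, 0))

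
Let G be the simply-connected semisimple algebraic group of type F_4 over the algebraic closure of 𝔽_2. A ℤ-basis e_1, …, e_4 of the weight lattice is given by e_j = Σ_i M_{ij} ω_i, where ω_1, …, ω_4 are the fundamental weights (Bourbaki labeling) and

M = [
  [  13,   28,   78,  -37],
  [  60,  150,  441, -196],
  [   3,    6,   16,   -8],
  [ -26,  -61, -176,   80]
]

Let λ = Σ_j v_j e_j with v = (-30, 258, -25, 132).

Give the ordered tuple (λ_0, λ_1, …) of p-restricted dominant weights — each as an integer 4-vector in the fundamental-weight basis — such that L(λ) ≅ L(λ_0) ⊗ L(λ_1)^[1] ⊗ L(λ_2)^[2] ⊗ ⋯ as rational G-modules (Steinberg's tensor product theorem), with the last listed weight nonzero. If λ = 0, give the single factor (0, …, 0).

Compute c_i = Σ_j M_{ij} v_j with v = (-30, 258, -25, 132):
  c_1 = 13*-30 + 28*258 + 78*-25 + -37*132 = 0
  c_2 = 60*-30 + 150*258 + 441*-25 + -196*132 = 3
  c_3 = 3*-30 + 6*258 + 16*-25 + -8*132 = 2
  c_4 = -26*-30 + -61*258 + -176*-25 + 80*132 = 2
p = 2; digits c_i = Σ_j d_{ij}·2^j, 0 ≤ d_{ij} < 2:
  c_1 = 0
  c_2 = 3 = 1·2^0 + 1·2^1
  c_3 = 2 = 0·2^0 + 1·2^1
  c_4 = 2 = 0·2^0 + 1·2^1
p-restricted factor λ_0 = (0, 1, 0, 0)
p-restricted factor λ_1 = (0, 1, 1, 1)

((0, 1, 0, 0), (0, 1, 1, 1))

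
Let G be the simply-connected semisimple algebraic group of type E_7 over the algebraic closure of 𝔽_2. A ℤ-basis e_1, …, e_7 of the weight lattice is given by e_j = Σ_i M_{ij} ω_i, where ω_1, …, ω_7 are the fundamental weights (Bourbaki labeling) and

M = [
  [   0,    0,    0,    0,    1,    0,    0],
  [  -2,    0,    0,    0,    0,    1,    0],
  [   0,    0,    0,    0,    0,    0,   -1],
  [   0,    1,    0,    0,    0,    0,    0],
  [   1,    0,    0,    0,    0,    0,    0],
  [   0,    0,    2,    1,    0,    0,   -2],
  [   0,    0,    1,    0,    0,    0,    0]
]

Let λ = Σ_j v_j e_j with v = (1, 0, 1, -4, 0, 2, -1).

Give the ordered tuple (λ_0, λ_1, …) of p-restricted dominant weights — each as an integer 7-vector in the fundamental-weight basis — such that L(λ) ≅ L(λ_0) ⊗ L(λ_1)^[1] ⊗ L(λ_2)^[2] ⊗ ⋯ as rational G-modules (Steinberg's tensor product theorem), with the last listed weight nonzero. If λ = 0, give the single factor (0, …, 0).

((0, 0, 1, 0, 1, 0, 1),)

In the fundamental-weight basis, λ has coordinates c = M·v (v = (1, 0, 1, -4, 0, 2, -1)):
  c_1 = 0*1 + 0*0 + 0*1 + 0*-4 + 1*0 + 0*2 + 0*-1 = 0
  c_2 = -2*1 + 0*0 + 0*1 + 0*-4 + 0*0 + 1*2 + 0*-1 = 0
  c_3 = 0*1 + 0*0 + 0*1 + 0*-4 + 0*0 + 0*2 + -1*-1 = 1
  c_4 = 0*1 + 1*0 + 0*1 + 0*-4 + 0*0 + 0*2 + 0*-1 = 0
  c_5 = 1*1 + 0*0 + 0*1 + 0*-4 + 0*0 + 0*2 + 0*-1 = 1
  c_6 = 0*1 + 0*0 + 2*1 + 1*-4 + 0*0 + 0*2 + -2*-1 = 0
  c_7 = 0*1 + 0*0 + 1*1 + 0*-4 + 0*0 + 0*2 + 0*-1 = 1
Expand coordinatewise in base 2:
  c_1 = 0
  c_2 = 0
  c_3 = 1 = 1·2^0
  c_4 = 0
  c_5 = 1 = 1·2^0
  c_6 = 0
  c_7 = 1 = 1·2^0
p-restricted factor λ_0 = (0, 0, 1, 0, 1, 0, 1)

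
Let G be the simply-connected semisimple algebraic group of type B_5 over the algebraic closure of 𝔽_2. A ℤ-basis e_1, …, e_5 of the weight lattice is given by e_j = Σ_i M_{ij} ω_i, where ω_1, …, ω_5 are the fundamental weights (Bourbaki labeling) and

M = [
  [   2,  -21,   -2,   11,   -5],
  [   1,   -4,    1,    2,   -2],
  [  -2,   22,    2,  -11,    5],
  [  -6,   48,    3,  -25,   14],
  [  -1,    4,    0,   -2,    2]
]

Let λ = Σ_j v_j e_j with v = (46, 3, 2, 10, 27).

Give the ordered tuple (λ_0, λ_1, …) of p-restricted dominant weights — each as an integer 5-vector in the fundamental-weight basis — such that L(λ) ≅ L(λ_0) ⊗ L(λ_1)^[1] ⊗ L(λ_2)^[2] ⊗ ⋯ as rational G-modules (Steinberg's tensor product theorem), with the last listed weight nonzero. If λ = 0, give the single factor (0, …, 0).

Change of basis e → ω: c = M·v where v = (46, 3, 2, 10, 27):
  c_1 = 2·46 + (-21)·(3) + (-2)·(2) + 11·10 + (-5)·(27) = 0
  c_2 = 1·46 + (-4)·(3) + 1·2 + 2·10 + (-2)·(27) = 2
  c_3 = (-2)·(46) + 22·3 + 2·2 + (-11)·(10) + 5·27 = 3
  c_4 = (-6)·(46) + 48·3 + 3·2 + (-25)·(10) + 14·27 = 2
  c_5 = (-1)·(46) + 4·3 + 0·2 + (-2)·(10) + 2·27 = 0
Expand coordinatewise in base 2:
  c_1 = 0
  c_2 = 2 = 0·2^0 + 1·2^1
  c_3 = 3 = 1·2^0 + 1·2^1
  c_4 = 2 = 0·2^0 + 1·2^1
  c_5 = 0
Factor λ_0 = (0, 0, 1, 0, 0)
Factor λ_1 = (0, 1, 1, 1, 0)

((0, 0, 1, 0, 0), (0, 1, 1, 1, 0))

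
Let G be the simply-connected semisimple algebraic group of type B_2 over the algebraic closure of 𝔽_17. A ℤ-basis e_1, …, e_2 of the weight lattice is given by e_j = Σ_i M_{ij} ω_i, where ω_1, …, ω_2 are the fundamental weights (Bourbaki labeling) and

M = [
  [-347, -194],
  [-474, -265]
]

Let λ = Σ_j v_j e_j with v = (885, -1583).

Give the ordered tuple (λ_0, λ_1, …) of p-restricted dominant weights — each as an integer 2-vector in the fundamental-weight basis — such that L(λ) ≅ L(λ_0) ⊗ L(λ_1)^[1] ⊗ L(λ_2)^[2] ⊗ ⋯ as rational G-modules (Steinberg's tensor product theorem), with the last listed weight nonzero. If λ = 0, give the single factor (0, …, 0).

((7, 5),)

In the fundamental-weight basis, λ has coordinates c = M·v (v = (885, -1583)):
  c_1 = (-347)·(885) + (-194)·(-1583) = 7
  c_2 = (-474)·(885) + (-265)·(-1583) = 5
Base-17 expansion of each c_i:
  c_1 = 7 = 7·17^0
  c_2 = 5 = 5·17^0
Factor λ_0 = (7, 5)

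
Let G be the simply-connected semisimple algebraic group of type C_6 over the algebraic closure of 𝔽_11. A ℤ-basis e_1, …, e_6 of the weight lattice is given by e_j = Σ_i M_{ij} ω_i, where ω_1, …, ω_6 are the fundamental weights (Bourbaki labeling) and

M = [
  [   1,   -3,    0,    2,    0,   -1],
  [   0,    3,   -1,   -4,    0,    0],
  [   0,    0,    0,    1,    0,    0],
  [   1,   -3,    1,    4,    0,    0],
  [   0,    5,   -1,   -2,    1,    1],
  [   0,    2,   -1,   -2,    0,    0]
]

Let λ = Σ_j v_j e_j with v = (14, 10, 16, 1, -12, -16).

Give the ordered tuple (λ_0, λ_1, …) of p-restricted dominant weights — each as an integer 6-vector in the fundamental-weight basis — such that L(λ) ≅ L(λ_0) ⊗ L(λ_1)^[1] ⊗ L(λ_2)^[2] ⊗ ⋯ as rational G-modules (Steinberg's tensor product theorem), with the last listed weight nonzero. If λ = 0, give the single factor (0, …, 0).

((2, 10, 1, 4, 4, 2),)

In the fundamental-weight basis, λ has coordinates c = M·v (v = (14, 10, 16, 1, -12, -16)):
  c_1 = 1·14 + (-3)·(10) + 0·16 + 2·1 + (0)·(-12) + (-1)·(-16) = 2
  c_2 = 0·14 + 3·10 + (-1)·(16) + (-4)·(1) + (0)·(-12) + (0)·(-16) = 10
  c_3 = 0·14 + 0·10 + 0·16 + 1·1 + (0)·(-12) + (0)·(-16) = 1
  c_4 = 1·14 + (-3)·(10) + 1·16 + 4·1 + (0)·(-12) + (0)·(-16) = 4
  c_5 = 0·14 + 5·10 + (-1)·(16) + (-2)·(1) + (1)·(-12) + (1)·(-16) = 4
  c_6 = 0·14 + 2·10 + (-1)·(16) + (-2)·(1) + (0)·(-12) + (0)·(-16) = 2
Writing each c_i in base p = 11:
  c_1 = 2 = 2·11^0
  c_2 = 10 = 10·11^0
  c_3 = 1 = 1·11^0
  c_4 = 4 = 4·11^0
  c_5 = 4 = 4·11^0
  c_6 = 2 = 2·11^0
Factor λ_0 = (2, 10, 1, 4, 4, 2)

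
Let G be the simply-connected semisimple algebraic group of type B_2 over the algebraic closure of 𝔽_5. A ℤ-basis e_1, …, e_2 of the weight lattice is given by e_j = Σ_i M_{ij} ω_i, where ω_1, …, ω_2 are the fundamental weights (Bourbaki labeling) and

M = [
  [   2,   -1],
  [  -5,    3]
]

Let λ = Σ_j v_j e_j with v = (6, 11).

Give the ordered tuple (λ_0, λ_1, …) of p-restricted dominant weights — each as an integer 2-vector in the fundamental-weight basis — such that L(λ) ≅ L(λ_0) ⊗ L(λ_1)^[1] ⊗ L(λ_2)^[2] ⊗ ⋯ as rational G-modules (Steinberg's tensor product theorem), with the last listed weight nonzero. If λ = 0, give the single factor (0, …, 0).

((1, 3),)

Change of basis e → ω: c = M·v where v = (6, 11):
  c_1 = (2)·(6) + (-1)·(11) = 1
  c_2 = (-5)·(6) + (3)·(11) = 3
Writing each c_i in base p = 5:
  c_1 = 1 = 1·5^0
  c_2 = 3 = 3·5^0
p-restricted factor λ_0 = (1, 3)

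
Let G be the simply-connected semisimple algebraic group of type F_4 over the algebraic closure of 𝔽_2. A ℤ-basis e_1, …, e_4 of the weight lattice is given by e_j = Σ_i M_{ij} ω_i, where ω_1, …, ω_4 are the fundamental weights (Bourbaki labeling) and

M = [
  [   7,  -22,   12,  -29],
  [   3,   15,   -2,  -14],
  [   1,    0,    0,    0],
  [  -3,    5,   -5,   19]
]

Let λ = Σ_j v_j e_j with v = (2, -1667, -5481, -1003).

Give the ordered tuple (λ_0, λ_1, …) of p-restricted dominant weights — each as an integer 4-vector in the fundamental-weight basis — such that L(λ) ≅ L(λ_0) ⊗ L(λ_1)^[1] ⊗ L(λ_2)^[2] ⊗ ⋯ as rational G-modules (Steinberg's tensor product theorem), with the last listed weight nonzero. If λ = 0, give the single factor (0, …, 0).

((1, 1, 0, 1), (1, 0, 1, 1), (0, 1, 0, 1))

ω-coordinates c = M·v, v = (2, -1667, -5481, -1003):
  c_1 = 7·2 + (-22)·(-1667) + (12)·(-5481) + (-29)·(-1003) = 3
  c_2 = 3·2 + (15)·(-1667) + (-2)·(-5481) + (-14)·(-1003) = 5
  c_3 = 1·2 + (0)·(-1667) + (0)·(-5481) + (0)·(-1003) = 2
  c_4 = (-3)·(2) + (5)·(-1667) + (-5)·(-5481) + (19)·(-1003) = 7
p = 2; digits c_i = Σ_j d_{ij}·2^j, 0 ≤ d_{ij} < 2:
  c_1 = 3 = 1·2^0 + 1·2^1
  c_2 = 5 = 1·2^0 + 0·2^1 + 1·2^2
  c_3 = 2 = 0·2^0 + 1·2^1
  c_4 = 7 = 1·2^0 + 1·2^1 + 1·2^2
Factor λ_0 = (1, 1, 0, 1)
Factor λ_1 = (1, 0, 1, 1)
Factor λ_2 = (0, 1, 0, 1)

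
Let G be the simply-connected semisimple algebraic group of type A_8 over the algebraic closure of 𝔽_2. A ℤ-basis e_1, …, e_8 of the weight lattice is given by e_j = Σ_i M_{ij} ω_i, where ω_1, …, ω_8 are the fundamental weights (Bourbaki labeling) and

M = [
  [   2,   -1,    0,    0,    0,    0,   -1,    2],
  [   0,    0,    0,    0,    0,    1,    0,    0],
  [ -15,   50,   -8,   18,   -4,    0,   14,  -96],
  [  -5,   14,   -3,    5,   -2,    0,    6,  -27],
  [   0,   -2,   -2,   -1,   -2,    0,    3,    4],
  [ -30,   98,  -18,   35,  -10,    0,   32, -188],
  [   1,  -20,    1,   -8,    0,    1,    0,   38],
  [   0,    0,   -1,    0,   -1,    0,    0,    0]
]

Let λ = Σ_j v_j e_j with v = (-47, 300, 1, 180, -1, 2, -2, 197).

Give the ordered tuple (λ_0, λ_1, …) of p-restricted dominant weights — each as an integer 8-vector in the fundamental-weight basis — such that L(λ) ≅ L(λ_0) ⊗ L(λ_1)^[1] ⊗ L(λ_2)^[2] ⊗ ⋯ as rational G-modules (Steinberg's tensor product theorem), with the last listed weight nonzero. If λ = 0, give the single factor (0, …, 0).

((0, 0, 1, 1, 0, 0, 0, 0), (1, 1, 0, 1, 1, 1, 1, 0))

Compute c_i = Σ_j M_{ij} v_j with v = (-47, 300, 1, 180, -1, 2, -2, 197):
  c_1 = 2*-47 + -1*300 + 0*1 + 0*180 + 0*-1 + 0*2 + -1*-2 + 2*197 = 2
  c_2 = 0*-47 + 0*300 + 0*1 + 0*180 + 0*-1 + 1*2 + 0*-2 + 0*197 = 2
  c_3 = -15*-47 + 50*300 + -8*1 + 18*180 + -4*-1 + 0*2 + 14*-2 + -96*197 = 1
  c_4 = -5*-47 + 14*300 + -3*1 + 5*180 + -2*-1 + 0*2 + 6*-2 + -27*197 = 3
  c_5 = 0*-47 + -2*300 + -2*1 + -1*180 + -2*-1 + 0*2 + 3*-2 + 4*197 = 2
  c_6 = -30*-47 + 98*300 + -18*1 + 35*180 + -10*-1 + 0*2 + 32*-2 + -188*197 = 2
  c_7 = 1*-47 + -20*300 + 1*1 + -8*180 + 0*-1 + 1*2 + 0*-2 + 38*197 = 2
  c_8 = 0*-47 + 0*300 + -1*1 + 0*180 + -1*-1 + 0*2 + 0*-2 + 0*197 = 0
Base-2 expansion of each c_i:
  c_1 = 2 = 0·2^0 + 1·2^1
  c_2 = 2 = 0·2^0 + 1·2^1
  c_3 = 1 = 1·2^0
  c_4 = 3 = 1·2^0 + 1·2^1
  c_5 = 2 = 0·2^0 + 1·2^1
  c_6 = 2 = 0·2^0 + 1·2^1
  c_7 = 2 = 0·2^0 + 1·2^1
  c_8 = 0
λ_0 = (0, 0, 1, 1, 0, 0, 0, 0)
λ_1 = (1, 1, 0, 1, 1, 1, 1, 0)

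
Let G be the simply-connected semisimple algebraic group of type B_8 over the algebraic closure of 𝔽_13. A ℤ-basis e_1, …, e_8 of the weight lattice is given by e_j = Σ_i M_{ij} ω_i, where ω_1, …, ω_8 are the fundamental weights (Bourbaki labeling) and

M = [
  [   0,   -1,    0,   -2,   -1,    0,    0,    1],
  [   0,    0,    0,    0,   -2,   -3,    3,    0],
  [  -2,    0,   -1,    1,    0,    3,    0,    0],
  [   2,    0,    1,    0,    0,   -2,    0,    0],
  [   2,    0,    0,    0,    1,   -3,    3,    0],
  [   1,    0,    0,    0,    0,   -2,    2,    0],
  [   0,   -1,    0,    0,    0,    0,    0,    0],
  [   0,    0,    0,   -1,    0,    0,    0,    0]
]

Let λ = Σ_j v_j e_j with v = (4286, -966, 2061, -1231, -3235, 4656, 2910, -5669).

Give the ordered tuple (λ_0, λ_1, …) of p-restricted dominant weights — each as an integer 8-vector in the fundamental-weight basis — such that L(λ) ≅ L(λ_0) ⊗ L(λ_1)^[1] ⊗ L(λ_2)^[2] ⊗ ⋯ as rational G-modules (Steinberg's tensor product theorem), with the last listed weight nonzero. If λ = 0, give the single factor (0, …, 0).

((6, 10, 11, 8, 8, 1, 4, 9), (11, 3, 5, 10, 7, 9, 9, 3), (5, 7, 12, 7, 0, 4, 5, 7))

Converting to the ω-basis (c_i = row i of M dotted with v = (4286, -966, 2061, -1231, -3235, 4656, 2910, -5669)):
  c_1 = (0)·(4286) + (-1)·(-966) + (0)·(2061) + (-2)·(-1231) + (-1)·(-3235) + (0)·(4656) + (0)·(2910) + (1)·(-5669) = 994
  c_2 = (0)·(4286) + (0)·(-966) + (0)·(2061) + (0)·(-1231) + (-2)·(-3235) + (-3)·(4656) + (3)·(2910) + (0)·(-5669) = 1232
  c_3 = (-2)·(4286) + (0)·(-966) + (-1)·(2061) + (1)·(-1231) + (0)·(-3235) + (3)·(4656) + (0)·(2910) + (0)·(-5669) = 2104
  c_4 = (2)·(4286) + (0)·(-966) + (1)·(2061) + (0)·(-1231) + (0)·(-3235) + (-2)·(4656) + (0)·(2910) + (0)·(-5669) = 1321
  c_5 = (2)·(4286) + (0)·(-966) + (0)·(2061) + (0)·(-1231) + (1)·(-3235) + (-3)·(4656) + (3)·(2910) + (0)·(-5669) = 99
  c_6 = (1)·(4286) + (0)·(-966) + (0)·(2061) + (0)·(-1231) + (0)·(-3235) + (-2)·(4656) + (2)·(2910) + (0)·(-5669) = 794
  c_7 = (0)·(4286) + (-1)·(-966) + (0)·(2061) + (0)·(-1231) + (0)·(-3235) + (0)·(4656) + (0)·(2910) + (0)·(-5669) = 966
  c_8 = (0)·(4286) + (0)·(-966) + (0)·(2061) + (-1)·(-1231) + (0)·(-3235) + (0)·(4656) + (0)·(2910) + (0)·(-5669) = 1231
Expand coordinatewise in base 13:
  c_1 = 994 = 6·13^0 + 11·13^1 + 5·13^2
  c_2 = 1232 = 10·13^0 + 3·13^1 + 7·13^2
  c_3 = 2104 = 11·13^0 + 5·13^1 + 12·13^2
  c_4 = 1321 = 8·13^0 + 10·13^1 + 7·13^2
  c_5 = 99 = 8·13^0 + 7·13^1
  c_6 = 794 = 1·13^0 + 9·13^1 + 4·13^2
  c_7 = 966 = 4·13^0 + 9·13^1 + 5·13^2
  c_8 = 1231 = 9·13^0 + 3·13^1 + 7·13^2
λ_0 = (6, 10, 11, 8, 8, 1, 4, 9)
λ_1 = (11, 3, 5, 10, 7, 9, 9, 3)
λ_2 = (5, 7, 12, 7, 0, 4, 5, 7)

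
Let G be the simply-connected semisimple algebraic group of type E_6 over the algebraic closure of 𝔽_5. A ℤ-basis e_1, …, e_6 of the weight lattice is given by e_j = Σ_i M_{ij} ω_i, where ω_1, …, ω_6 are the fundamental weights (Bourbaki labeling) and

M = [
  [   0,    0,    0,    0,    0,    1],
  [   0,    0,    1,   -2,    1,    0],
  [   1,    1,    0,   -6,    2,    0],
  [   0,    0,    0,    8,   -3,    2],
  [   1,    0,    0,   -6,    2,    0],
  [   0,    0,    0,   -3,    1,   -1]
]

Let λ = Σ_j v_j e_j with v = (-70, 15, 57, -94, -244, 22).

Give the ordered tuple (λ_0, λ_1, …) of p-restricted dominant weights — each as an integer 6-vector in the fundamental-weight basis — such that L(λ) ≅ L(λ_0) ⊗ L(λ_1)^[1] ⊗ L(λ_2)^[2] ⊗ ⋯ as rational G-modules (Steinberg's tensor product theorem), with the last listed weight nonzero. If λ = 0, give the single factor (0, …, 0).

((2, 1, 1, 4, 1, 1), (4, 0, 4, 4, 1, 3))

ω-coordinates c = M·v, v = (-70, 15, 57, -94, -244, 22):
  c_1 = (0)·(-70) + 0·15 + 0·57 + (0)·(-94) + (0)·(-244) + 1·22 = 22
  c_2 = (0)·(-70) + 0·15 + 1·57 + (-2)·(-94) + (1)·(-244) + 0·22 = 1
  c_3 = (1)·(-70) + 1·15 + 0·57 + (-6)·(-94) + (2)·(-244) + 0·22 = 21
  c_4 = (0)·(-70) + 0·15 + 0·57 + (8)·(-94) + (-3)·(-244) + 2·22 = 24
  c_5 = (1)·(-70) + 0·15 + 0·57 + (-6)·(-94) + (2)·(-244) + 0·22 = 6
  c_6 = (0)·(-70) + 0·15 + 0·57 + (-3)·(-94) + (1)·(-244) + (-1)·(22) = 16
Base-5 expansion of each c_i:
  c_1 = 22 = 2·5^0 + 4·5^1
  c_2 = 1 = 1·5^0
  c_3 = 21 = 1·5^0 + 4·5^1
  c_4 = 24 = 4·5^0 + 4·5^1
  c_5 = 6 = 1·5^0 + 1·5^1
  c_6 = 16 = 1·5^0 + 3·5^1
λ_0 = (2, 1, 1, 4, 1, 1)
λ_1 = (4, 0, 4, 4, 1, 3)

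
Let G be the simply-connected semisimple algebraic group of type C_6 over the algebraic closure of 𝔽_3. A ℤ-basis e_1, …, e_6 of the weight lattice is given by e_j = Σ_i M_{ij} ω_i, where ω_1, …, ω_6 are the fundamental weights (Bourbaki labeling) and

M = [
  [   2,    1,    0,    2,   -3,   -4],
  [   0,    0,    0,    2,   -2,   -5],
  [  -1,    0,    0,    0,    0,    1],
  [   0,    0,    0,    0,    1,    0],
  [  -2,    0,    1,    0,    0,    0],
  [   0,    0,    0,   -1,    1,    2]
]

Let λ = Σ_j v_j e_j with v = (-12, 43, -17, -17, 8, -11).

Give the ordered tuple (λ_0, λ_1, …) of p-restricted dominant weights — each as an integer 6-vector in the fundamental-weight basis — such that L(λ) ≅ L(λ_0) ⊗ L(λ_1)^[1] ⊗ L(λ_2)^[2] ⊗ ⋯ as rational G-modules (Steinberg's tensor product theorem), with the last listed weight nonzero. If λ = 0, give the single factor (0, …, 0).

Converting to the ω-basis (c_i = row i of M dotted with v = (-12, 43, -17, -17, 8, -11)):
  c_1 = (2)·(-12) + (1)·(43) + (0)·(-17) + (2)·(-17) + (-3)·(8) + (-4)·(-11) = 5
  c_2 = (0)·(-12) + (0)·(43) + (0)·(-17) + (2)·(-17) + (-2)·(8) + (-5)·(-11) = 5
  c_3 = (-1)·(-12) + (0)·(43) + (0)·(-17) + (0)·(-17) + (0)·(8) + (1)·(-11) = 1
  c_4 = (0)·(-12) + (0)·(43) + (0)·(-17) + (0)·(-17) + (1)·(8) + (0)·(-11) = 8
  c_5 = (-2)·(-12) + (0)·(43) + (1)·(-17) + (0)·(-17) + (0)·(8) + (0)·(-11) = 7
  c_6 = (0)·(-12) + (0)·(43) + (0)·(-17) + (-1)·(-17) + (1)·(8) + (2)·(-11) = 3
Base-3 expansion of each c_i:
  c_1 = 5 = 2·3^0 + 1·3^1
  c_2 = 5 = 2·3^0 + 1·3^1
  c_3 = 1 = 1·3^0
  c_4 = 8 = 2·3^0 + 2·3^1
  c_5 = 7 = 1·3^0 + 2·3^1
  c_6 = 3 = 0·3^0 + 1·3^1
Factor λ_0 = (2, 2, 1, 2, 1, 0)
Factor λ_1 = (1, 1, 0, 2, 2, 1)

((2, 2, 1, 2, 1, 0), (1, 1, 0, 2, 2, 1))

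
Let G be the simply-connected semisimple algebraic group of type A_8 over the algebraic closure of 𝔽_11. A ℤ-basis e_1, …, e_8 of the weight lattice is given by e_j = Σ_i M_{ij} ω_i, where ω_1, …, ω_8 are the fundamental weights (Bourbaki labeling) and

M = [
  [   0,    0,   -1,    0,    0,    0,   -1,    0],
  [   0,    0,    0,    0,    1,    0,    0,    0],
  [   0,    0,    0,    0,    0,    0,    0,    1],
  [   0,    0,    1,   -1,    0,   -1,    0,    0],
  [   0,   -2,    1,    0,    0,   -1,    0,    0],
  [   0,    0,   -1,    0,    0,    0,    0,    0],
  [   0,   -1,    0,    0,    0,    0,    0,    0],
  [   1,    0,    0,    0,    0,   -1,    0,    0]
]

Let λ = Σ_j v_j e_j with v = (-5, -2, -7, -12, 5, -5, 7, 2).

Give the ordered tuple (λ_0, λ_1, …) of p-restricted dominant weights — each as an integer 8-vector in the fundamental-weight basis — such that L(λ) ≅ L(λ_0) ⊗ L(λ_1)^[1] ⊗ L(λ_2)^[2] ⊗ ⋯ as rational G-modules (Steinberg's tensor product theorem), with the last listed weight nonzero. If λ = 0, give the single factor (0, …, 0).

In the fundamental-weight basis, λ has coordinates c = M·v (v = (-5, -2, -7, -12, 5, -5, 7, 2)):
  c_1 = (0)·(-5) + (0)·(-2) + (-1)·(-7) + (0)·(-12) + (0)·(5) + (0)·(-5) + (-1)·(7) + (0)·(2) = 0
  c_2 = (0)·(-5) + (0)·(-2) + (0)·(-7) + (0)·(-12) + (1)·(5) + (0)·(-5) + (0)·(7) + (0)·(2) = 5
  c_3 = (0)·(-5) + (0)·(-2) + (0)·(-7) + (0)·(-12) + (0)·(5) + (0)·(-5) + (0)·(7) + (1)·(2) = 2
  c_4 = (0)·(-5) + (0)·(-2) + (1)·(-7) + (-1)·(-12) + (0)·(5) + (-1)·(-5) + (0)·(7) + (0)·(2) = 10
  c_5 = (0)·(-5) + (-2)·(-2) + (1)·(-7) + (0)·(-12) + (0)·(5) + (-1)·(-5) + (0)·(7) + (0)·(2) = 2
  c_6 = (0)·(-5) + (0)·(-2) + (-1)·(-7) + (0)·(-12) + (0)·(5) + (0)·(-5) + (0)·(7) + (0)·(2) = 7
  c_7 = (0)·(-5) + (-1)·(-2) + (0)·(-7) + (0)·(-12) + (0)·(5) + (0)·(-5) + (0)·(7) + (0)·(2) = 2
  c_8 = (1)·(-5) + (0)·(-2) + (0)·(-7) + (0)·(-12) + (0)·(5) + (-1)·(-5) + (0)·(7) + (0)·(2) = 0
Writing each c_i in base p = 11:
  c_1 = 0
  c_2 = 5 = 5·11^0
  c_3 = 2 = 2·11^0
  c_4 = 10 = 10·11^0
  c_5 = 2 = 2·11^0
  c_6 = 7 = 7·11^0
  c_7 = 2 = 2·11^0
  c_8 = 0
p-restricted factor λ_0 = (0, 5, 2, 10, 2, 7, 2, 0)

((0, 5, 2, 10, 2, 7, 2, 0),)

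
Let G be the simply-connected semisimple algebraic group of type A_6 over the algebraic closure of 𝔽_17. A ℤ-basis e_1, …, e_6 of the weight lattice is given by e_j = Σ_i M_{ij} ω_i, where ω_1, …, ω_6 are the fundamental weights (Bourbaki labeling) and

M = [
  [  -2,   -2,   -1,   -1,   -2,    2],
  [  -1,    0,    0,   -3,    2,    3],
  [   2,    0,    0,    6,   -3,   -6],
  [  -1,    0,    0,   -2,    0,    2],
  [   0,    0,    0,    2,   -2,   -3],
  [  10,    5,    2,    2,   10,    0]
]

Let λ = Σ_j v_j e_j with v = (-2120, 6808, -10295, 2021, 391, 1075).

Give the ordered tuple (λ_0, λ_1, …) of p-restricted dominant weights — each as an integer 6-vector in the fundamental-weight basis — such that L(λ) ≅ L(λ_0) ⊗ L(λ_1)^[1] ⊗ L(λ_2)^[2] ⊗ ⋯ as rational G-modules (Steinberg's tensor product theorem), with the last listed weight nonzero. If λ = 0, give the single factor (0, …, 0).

((11, 13, 8, 7, 1, 15), (15, 3, 15, 13, 2, 11))

Change of basis e → ω: c = M·v where v = (-2120, 6808, -10295, 2021, 391, 1075):
  c_1 = -2*-2120 + -2*6808 + -1*-10295 + -1*2021 + -2*391 + 2*1075 = 266
  c_2 = -1*-2120 + 0*6808 + 0*-10295 + -3*2021 + 2*391 + 3*1075 = 64
  c_3 = 2*-2120 + 0*6808 + 0*-10295 + 6*2021 + -3*391 + -6*1075 = 263
  c_4 = -1*-2120 + 0*6808 + 0*-10295 + -2*2021 + 0*391 + 2*1075 = 228
  c_5 = 0*-2120 + 0*6808 + 0*-10295 + 2*2021 + -2*391 + -3*1075 = 35
  c_6 = 10*-2120 + 5*6808 + 2*-10295 + 2*2021 + 10*391 + 0*1075 = 202
Expand coordinatewise in base 17:
  c_1 = 266 = 11·17^0 + 15·17^1
  c_2 = 64 = 13·17^0 + 3·17^1
  c_3 = 263 = 8·17^0 + 15·17^1
  c_4 = 228 = 7·17^0 + 13·17^1
  c_5 = 35 = 1·17^0 + 2·17^1
  c_6 = 202 = 15·17^0 + 11·17^1
λ_0 = (11, 13, 8, 7, 1, 15)
λ_1 = (15, 3, 15, 13, 2, 11)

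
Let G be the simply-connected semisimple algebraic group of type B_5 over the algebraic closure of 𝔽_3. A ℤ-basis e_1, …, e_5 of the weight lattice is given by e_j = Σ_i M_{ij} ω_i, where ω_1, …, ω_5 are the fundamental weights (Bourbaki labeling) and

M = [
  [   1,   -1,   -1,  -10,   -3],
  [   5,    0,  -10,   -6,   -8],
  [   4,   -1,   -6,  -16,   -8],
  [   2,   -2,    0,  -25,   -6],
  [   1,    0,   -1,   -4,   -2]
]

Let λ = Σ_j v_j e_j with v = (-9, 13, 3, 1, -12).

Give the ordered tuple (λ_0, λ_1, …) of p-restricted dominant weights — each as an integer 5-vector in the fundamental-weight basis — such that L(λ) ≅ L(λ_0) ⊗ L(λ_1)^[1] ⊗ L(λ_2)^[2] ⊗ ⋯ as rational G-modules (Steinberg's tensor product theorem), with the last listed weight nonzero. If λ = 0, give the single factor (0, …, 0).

((1, 0, 1, 0, 2), (0, 2, 1, 1, 2), (0, 1, 1, 0, 0))

ω-coordinates c = M·v, v = (-9, 13, 3, 1, -12):
  c_1 = (1)·(-9) + (-1)·(13) + (-1)·(3) + (-10)·(1) + (-3)·(-12) = 1
  c_2 = (5)·(-9) + 0·13 + (-10)·(3) + (-6)·(1) + (-8)·(-12) = 15
  c_3 = (4)·(-9) + (-1)·(13) + (-6)·(3) + (-16)·(1) + (-8)·(-12) = 13
  c_4 = (2)·(-9) + (-2)·(13) + 0·3 + (-25)·(1) + (-6)·(-12) = 3
  c_5 = (1)·(-9) + 0·13 + (-1)·(3) + (-4)·(1) + (-2)·(-12) = 8
p = 3; digits c_i = Σ_j d_{ij}·3^j, 0 ≤ d_{ij} < 3:
  c_1 = 1 = 1·3^0
  c_2 = 15 = 0·3^0 + 2·3^1 + 1·3^2
  c_3 = 13 = 1·3^0 + 1·3^1 + 1·3^2
  c_4 = 3 = 0·3^0 + 1·3^1
  c_5 = 8 = 2·3^0 + 2·3^1
p-restricted factor λ_0 = (1, 0, 1, 0, 2)
p-restricted factor λ_1 = (0, 2, 1, 1, 2)
p-restricted factor λ_2 = (0, 1, 1, 0, 0)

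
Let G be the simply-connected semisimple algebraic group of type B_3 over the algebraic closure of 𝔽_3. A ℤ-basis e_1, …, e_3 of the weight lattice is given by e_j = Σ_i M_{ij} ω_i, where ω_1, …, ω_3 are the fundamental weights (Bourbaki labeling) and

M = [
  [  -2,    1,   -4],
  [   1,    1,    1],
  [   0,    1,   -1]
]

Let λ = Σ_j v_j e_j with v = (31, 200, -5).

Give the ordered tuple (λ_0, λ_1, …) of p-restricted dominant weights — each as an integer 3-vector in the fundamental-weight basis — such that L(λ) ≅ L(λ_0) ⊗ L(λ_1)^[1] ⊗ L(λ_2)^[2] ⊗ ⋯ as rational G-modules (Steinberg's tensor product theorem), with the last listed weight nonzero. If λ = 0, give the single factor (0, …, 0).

Change of basis e → ω: c = M·v where v = (31, 200, -5):
  c_1 = -2*31 + 1*200 + -4*-5 = 158
  c_2 = 1*31 + 1*200 + 1*-5 = 226
  c_3 = 0*31 + 1*200 + -1*-5 = 205
Base-3 expansion of each c_i:
  c_1 = 158 = 2·3^0 + 1·3^1 + 2·3^2 + 2·3^3 + 1·3^4
  c_2 = 226 = 1·3^0 + 0·3^1 + 1·3^2 + 2·3^3 + 2·3^4
  c_3 = 205 = 1·3^0 + 2·3^1 + 1·3^2 + 1·3^3 + 2·3^4
Factor λ_0 = (2, 1, 1)
Factor λ_1 = (1, 0, 2)
Factor λ_2 = (2, 1, 1)
Factor λ_3 = (2, 2, 1)
Factor λ_4 = (1, 2, 2)

((2, 1, 1), (1, 0, 2), (2, 1, 1), (2, 2, 1), (1, 2, 2))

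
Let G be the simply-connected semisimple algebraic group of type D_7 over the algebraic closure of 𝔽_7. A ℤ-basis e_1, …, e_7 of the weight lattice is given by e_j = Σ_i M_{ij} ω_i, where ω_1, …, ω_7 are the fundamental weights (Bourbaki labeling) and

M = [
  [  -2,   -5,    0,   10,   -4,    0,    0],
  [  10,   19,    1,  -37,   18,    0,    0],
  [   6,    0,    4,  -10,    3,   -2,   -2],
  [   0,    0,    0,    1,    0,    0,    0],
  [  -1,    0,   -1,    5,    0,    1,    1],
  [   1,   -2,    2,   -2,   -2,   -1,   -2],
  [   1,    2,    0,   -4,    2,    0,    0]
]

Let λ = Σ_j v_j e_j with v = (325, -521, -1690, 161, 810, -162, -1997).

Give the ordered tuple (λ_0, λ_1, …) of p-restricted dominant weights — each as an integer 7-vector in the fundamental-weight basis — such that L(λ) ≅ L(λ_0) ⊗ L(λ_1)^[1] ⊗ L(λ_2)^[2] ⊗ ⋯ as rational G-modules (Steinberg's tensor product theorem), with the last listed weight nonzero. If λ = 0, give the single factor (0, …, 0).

ω-coordinates c = M·v, v = (325, -521, -1690, 161, 810, -162, -1997):
  c_1 = -2*325 + -5*-521 + 0*-1690 + 10*161 + -4*810 + 0*-162 + 0*-1997 = 325
  c_2 = 10*325 + 19*-521 + 1*-1690 + -37*161 + 18*810 + 0*-162 + 0*-1997 = 284
  c_3 = 6*325 + 0*-521 + 4*-1690 + -10*161 + 3*810 + -2*-162 + -2*-1997 = 328
  c_4 = 0*325 + 0*-521 + 0*-1690 + 1*161 + 0*810 + 0*-162 + 0*-1997 = 161
  c_5 = -1*325 + 0*-521 + -1*-1690 + 5*161 + 0*810 + 1*-162 + 1*-1997 = 11
  c_6 = 1*325 + -2*-521 + 2*-1690 + -2*161 + -2*810 + -1*-162 + -2*-1997 = 201
  c_7 = 1*325 + 2*-521 + 0*-1690 + -4*161 + 2*810 + 0*-162 + 0*-1997 = 259
Base-7 expansion of each c_i:
  c_1 = 325 = 3·7^0 + 4·7^1 + 6·7^2
  c_2 = 284 = 4·7^0 + 5·7^1 + 5·7^2
  c_3 = 328 = 6·7^0 + 4·7^1 + 6·7^2
  c_4 = 161 = 0·7^0 + 2·7^1 + 3·7^2
  c_5 = 11 = 4·7^0 + 1·7^1
  c_6 = 201 = 5·7^0 + 0·7^1 + 4·7^2
  c_7 = 259 = 0·7^0 + 2·7^1 + 5·7^2
p-restricted factor λ_0 = (3, 4, 6, 0, 4, 5, 0)
p-restricted factor λ_1 = (4, 5, 4, 2, 1, 0, 2)
p-restricted factor λ_2 = (6, 5, 6, 3, 0, 4, 5)

((3, 4, 6, 0, 4, 5, 0), (4, 5, 4, 2, 1, 0, 2), (6, 5, 6, 3, 0, 4, 5))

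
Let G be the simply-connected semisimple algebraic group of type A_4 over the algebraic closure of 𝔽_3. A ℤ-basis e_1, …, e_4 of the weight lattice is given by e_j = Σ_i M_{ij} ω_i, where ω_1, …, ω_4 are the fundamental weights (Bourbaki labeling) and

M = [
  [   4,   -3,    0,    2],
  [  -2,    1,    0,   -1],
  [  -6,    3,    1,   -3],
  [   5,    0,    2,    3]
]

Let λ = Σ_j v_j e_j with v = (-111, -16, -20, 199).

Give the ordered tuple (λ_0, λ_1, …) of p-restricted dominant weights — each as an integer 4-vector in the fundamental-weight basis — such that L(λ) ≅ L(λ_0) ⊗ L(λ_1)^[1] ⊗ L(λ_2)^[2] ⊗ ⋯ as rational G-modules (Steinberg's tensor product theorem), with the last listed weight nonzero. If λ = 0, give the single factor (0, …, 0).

Compute c_i = Σ_j M_{ij} v_j with v = (-111, -16, -20, 199):
  c_1 = 4*-111 + -3*-16 + 0*-20 + 2*199 = 2
  c_2 = -2*-111 + 1*-16 + 0*-20 + -1*199 = 7
  c_3 = -6*-111 + 3*-16 + 1*-20 + -3*199 = 1
  c_4 = 5*-111 + 0*-16 + 2*-20 + 3*199 = 2
Base-3 expansion of each c_i:
  c_1 = 2 = 2·3^0
  c_2 = 7 = 1·3^0 + 2·3^1
  c_3 = 1 = 1·3^0
  c_4 = 2 = 2·3^0
Factor λ_0 = (2, 1, 1, 2)
Factor λ_1 = (0, 2, 0, 0)

((2, 1, 1, 2), (0, 2, 0, 0))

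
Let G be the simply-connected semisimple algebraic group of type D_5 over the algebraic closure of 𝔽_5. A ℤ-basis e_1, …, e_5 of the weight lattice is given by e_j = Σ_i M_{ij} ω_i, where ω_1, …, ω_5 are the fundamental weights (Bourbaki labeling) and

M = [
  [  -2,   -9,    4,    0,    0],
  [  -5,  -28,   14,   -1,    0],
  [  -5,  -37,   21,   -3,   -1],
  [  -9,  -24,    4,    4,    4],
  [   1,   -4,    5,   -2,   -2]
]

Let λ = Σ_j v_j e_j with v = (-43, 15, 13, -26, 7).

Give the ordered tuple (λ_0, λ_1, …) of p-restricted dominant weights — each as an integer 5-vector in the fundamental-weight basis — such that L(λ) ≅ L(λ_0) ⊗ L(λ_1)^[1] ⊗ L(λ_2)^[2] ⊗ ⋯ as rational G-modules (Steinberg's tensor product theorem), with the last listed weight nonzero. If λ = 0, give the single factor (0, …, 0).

((3, 3, 4, 3, 0),)

Converting to the ω-basis (c_i = row i of M dotted with v = (-43, 15, 13, -26, 7)):
  c_1 = (-2)·(-43) + (-9)·(15) + (4)·(13) + (0)·(-26) + (0)·(7) = 3
  c_2 = (-5)·(-43) + (-28)·(15) + (14)·(13) + (-1)·(-26) + (0)·(7) = 3
  c_3 = (-5)·(-43) + (-37)·(15) + (21)·(13) + (-3)·(-26) + (-1)·(7) = 4
  c_4 = (-9)·(-43) + (-24)·(15) + (4)·(13) + (4)·(-26) + (4)·(7) = 3
  c_5 = (1)·(-43) + (-4)·(15) + (5)·(13) + (-2)·(-26) + (-2)·(7) = 0
p = 5; digits c_i = Σ_j d_{ij}·5^j, 0 ≤ d_{ij} < 5:
  c_1 = 3 = 3·5^0
  c_2 = 3 = 3·5^0
  c_3 = 4 = 4·5^0
  c_4 = 3 = 3·5^0
  c_5 = 0
p-restricted factor λ_0 = (3, 3, 4, 3, 0)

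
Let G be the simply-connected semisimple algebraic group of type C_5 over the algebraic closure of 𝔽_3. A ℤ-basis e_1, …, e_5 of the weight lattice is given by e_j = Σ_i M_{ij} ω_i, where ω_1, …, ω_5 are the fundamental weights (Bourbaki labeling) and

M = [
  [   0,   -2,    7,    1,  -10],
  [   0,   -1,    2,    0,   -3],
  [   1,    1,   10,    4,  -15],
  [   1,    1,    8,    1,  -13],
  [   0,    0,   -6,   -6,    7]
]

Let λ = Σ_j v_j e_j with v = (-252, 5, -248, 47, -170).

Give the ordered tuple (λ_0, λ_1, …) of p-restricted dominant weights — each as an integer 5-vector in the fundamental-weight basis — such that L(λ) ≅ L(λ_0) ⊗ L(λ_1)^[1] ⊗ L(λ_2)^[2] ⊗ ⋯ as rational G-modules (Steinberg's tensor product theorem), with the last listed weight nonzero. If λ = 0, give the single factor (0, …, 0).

ω-coordinates c = M·v, v = (-252, 5, -248, 47, -170):
  c_1 = (0)·(-252) + (-2)·(5) + (7)·(-248) + 1·47 + (-10)·(-170) = 1
  c_2 = (0)·(-252) + (-1)·(5) + (2)·(-248) + 0·47 + (-3)·(-170) = 9
  c_3 = (1)·(-252) + 1·5 + (10)·(-248) + 4·47 + (-15)·(-170) = 11
  c_4 = (1)·(-252) + 1·5 + (8)·(-248) + 1·47 + (-13)·(-170) = 26
  c_5 = (0)·(-252) + 0·5 + (-6)·(-248) + (-6)·(47) + (7)·(-170) = 16
Writing each c_i in base p = 3:
  c_1 = 1 = 1·3^0
  c_2 = 9 = 0·3^0 + 0·3^1 + 1·3^2
  c_3 = 11 = 2·3^0 + 0·3^1 + 1·3^2
  c_4 = 26 = 2·3^0 + 2·3^1 + 2·3^2
  c_5 = 16 = 1·3^0 + 2·3^1 + 1·3^2
Factor λ_0 = (1, 0, 2, 2, 1)
Factor λ_1 = (0, 0, 0, 2, 2)
Factor λ_2 = (0, 1, 1, 2, 1)

((1, 0, 2, 2, 1), (0, 0, 0, 2, 2), (0, 1, 1, 2, 1))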